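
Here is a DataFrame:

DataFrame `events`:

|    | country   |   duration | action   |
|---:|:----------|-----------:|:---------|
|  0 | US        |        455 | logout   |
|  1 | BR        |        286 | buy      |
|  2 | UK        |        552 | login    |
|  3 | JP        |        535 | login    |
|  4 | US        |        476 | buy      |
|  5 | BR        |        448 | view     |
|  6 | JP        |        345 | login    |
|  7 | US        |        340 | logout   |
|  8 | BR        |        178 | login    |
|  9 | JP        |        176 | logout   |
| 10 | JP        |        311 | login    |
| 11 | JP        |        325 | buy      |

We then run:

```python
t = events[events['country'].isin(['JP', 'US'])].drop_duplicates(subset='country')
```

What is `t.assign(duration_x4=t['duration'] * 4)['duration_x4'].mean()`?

filter rows where country in ['JP', 'US']:
   country  duration  action
0       US       455  logout
3       JP       535   login
4       US       476     buy
6       JP       345   login
7       US       340  logout
9       JP       176  logout
10      JP       311   login
11      JP       325     buy
drop duplicate country (keep=first):
  country  duration  action
0      US       455  logout
3      JP       535   login
add column duration_x4 = t['duration'] * 4:
  country  duration  action  duration_x4
0      US       455  logout         1820
3      JP       535   login         2140

1980.0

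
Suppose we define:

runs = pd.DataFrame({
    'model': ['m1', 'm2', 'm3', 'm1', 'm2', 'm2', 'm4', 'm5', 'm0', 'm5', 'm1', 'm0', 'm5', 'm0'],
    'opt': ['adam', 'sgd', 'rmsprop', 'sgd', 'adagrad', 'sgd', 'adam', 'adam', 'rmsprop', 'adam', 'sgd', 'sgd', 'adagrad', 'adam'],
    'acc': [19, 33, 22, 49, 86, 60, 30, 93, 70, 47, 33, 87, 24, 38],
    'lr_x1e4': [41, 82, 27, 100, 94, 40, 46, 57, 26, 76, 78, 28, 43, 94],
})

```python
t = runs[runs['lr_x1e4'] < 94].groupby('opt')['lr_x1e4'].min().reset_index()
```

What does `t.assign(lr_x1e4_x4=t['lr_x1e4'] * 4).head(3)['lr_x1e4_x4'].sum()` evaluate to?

filter rows where lr_x1e4 < 94:
   model      opt  acc  lr_x1e4
0     m1     adam   19       41
1     m2      sgd   33       82
2     m3  rmsprop   22       27
5     m2      sgd   60       40
6     m4     adam   30       46
7     m5     adam   93       57
8     m0  rmsprop   70       26
9     m5     adam   47       76
10    m1      sgd   33       78
11    m0      sgd   87       28
12    m5  adagrad   24       43
group by opt, min of lr_x1e4:
opt
adagrad    43
adam       41
rmsprop    26
sgd        28
Name: lr_x1e4, dtype: int64
reset_index():
       opt  lr_x1e4
0  adagrad       43
1     adam       41
2  rmsprop       26
3      sgd       28
add column lr_x1e4_x4 = t['lr_x1e4'] * 4:
       opt  lr_x1e4  lr_x1e4_x4
0  adagrad       43         172
1     adam       41         164
2  rmsprop       26         104
3      sgd       28         112
take first 3 rows:
       opt  lr_x1e4  lr_x1e4_x4
0  adagrad       43         172
1     adam       41         164
2  rmsprop       26         104

440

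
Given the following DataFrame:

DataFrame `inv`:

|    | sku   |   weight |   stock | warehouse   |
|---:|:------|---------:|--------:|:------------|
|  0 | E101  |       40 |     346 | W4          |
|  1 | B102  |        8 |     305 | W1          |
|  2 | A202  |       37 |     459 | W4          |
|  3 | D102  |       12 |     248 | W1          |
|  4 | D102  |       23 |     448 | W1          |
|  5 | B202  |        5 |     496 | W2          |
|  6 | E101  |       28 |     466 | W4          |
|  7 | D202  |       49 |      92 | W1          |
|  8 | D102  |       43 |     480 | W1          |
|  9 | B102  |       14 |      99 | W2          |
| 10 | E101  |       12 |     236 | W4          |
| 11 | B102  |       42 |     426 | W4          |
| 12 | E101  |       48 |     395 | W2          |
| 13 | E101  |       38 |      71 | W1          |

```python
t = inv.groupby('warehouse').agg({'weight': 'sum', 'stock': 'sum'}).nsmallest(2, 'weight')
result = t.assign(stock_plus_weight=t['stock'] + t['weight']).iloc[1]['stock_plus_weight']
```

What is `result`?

2092

group by warehouse: sum(weight), sum(stock):
           weight  stock
warehouse               
W1            173   1644
W2             67    990
W4            159   1933
take 2 rows with smallest weight:
           weight  stock
warehouse               
W2             67    990
W4            159   1933
add column stock_plus_weight = t['stock'] + t['weight']:
           weight  stock  stock_plus_weight
warehouse                                  
W2             67    990               1057
W4            159   1933               2092
value at position 1, column 'stock_plus_weight' → 2092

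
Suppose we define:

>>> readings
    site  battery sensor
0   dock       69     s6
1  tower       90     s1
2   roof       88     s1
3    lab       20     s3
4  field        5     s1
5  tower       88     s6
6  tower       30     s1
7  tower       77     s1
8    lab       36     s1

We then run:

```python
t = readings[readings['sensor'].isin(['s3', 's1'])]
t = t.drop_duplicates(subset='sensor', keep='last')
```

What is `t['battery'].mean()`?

28.0

filter rows where sensor in ['s3', 's1']:
    site  battery sensor
1  tower       90     s1
2   roof       88     s1
3    lab       20     s3
4  field        5     s1
6  tower       30     s1
7  tower       77     s1
8    lab       36     s1
drop duplicate sensor (keep=last):
  site  battery sensor
3  lab       20     s3
8  lab       36     s1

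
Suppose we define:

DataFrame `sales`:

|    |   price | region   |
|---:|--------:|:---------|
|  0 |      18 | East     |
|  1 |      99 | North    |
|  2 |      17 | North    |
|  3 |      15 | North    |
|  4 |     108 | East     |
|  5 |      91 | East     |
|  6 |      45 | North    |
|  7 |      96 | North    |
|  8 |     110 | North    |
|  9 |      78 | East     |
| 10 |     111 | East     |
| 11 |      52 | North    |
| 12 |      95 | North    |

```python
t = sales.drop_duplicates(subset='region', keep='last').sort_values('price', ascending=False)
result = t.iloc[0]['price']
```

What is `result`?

drop duplicate region (keep=last):
    price region
10    111   East
12     95  North
sort by price descending:
    price region
10    111   East
12     95  North

111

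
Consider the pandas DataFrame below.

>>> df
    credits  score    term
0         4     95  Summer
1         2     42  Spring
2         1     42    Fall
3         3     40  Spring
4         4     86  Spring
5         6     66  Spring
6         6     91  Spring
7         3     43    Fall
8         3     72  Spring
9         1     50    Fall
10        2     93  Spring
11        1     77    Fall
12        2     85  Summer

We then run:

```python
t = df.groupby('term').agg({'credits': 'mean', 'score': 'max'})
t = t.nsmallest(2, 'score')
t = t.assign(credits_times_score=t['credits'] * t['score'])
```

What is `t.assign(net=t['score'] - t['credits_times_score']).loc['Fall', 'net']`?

-38.5

group by term: mean(credits), max(score):
         credits  score
term                   
Fall    1.500000     77
Spring  3.714286     93
Summer  3.000000     95
take 2 rows with smallest score:
         credits  score
term                   
Fall    1.500000     77
Spring  3.714286     93
add column credits_times_score = t['credits'] * t['score']:
         credits  score  credits_times_score
term                                        
Fall    1.500000     77           115.500000
Spring  3.714286     93           345.428571
add column net = t['score'] - t['credits_times_score']:
         credits  score  credits_times_score         net
term                                                    
Fall    1.500000     77           115.500000  -38.500000
Spring  3.714286     93           345.428571 -252.428571
Then the value at row 'Fall', column 'net': -38.5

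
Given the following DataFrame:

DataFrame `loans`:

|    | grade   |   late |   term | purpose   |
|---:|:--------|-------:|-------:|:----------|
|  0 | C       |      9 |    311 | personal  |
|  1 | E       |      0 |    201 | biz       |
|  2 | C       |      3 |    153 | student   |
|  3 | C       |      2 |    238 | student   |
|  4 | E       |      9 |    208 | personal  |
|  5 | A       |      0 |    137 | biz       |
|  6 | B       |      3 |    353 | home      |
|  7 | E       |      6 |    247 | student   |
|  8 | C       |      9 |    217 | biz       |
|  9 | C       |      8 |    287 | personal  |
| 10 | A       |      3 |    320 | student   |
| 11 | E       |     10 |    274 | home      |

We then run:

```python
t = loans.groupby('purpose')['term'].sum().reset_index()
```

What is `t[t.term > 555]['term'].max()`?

958

group by purpose, sum of term:
purpose
biz         555
home        627
personal    806
student     958
Name: term, dtype: int64
reset_index():
    purpose  term
0       biz   555
1      home   627
2  personal   806
3   student   958
filter rows where term > 555:
    purpose  term
1      home   627
2  personal   806
3   student   958
max of column 'term' → 958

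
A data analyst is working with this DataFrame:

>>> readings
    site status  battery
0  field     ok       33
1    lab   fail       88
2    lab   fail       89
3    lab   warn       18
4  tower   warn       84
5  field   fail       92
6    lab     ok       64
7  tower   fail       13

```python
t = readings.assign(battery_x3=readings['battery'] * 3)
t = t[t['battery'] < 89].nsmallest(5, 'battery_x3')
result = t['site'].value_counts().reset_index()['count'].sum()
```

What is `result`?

5

add column battery_x3 = readings['battery'] * 3:
    site status  battery  battery_x3
0  field     ok       33          99
1    lab   fail       88         264
2    lab   fail       89         267
3    lab   warn       18          54
4  tower   warn       84         252
5  field   fail       92         276
6    lab     ok       64         192
7  tower   fail       13          39
filter rows where battery < 89:
    site status  battery  battery_x3
0  field     ok       33          99
1    lab   fail       88         264
3    lab   warn       18          54
4  tower   warn       84         252
6    lab     ok       64         192
7  tower   fail       13          39
take 5 rows with smallest battery_x3:
    site status  battery  battery_x3
7  tower   fail       13          39
3    lab   warn       18          54
0  field     ok       33          99
6    lab     ok       64         192
4  tower   warn       84         252
value_counts of site:
site
tower    2
lab      2
field    1
Name: count, dtype: int64
reset_index():
    site  count
0  tower      2
1    lab      2
2  field      1
Finally, sum of column 'count' = 5.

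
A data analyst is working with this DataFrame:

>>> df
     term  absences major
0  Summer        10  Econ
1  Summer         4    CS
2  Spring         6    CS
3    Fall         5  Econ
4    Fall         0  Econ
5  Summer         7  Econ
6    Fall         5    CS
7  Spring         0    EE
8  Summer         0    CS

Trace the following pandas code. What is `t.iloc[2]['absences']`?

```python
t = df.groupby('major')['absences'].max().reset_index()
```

group by major, max of absences:
major
CS       6
EE       0
Econ    10
Name: absences, dtype: int64
reset_index():
  major  absences
0    CS         6
1    EE         0
2  Econ        10

10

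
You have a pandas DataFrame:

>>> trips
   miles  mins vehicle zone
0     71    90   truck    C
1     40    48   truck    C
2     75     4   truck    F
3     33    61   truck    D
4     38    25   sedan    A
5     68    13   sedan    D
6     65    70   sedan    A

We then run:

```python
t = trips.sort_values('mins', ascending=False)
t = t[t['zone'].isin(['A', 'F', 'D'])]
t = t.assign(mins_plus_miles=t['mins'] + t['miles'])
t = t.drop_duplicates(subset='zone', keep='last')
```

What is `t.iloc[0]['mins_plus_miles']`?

sort by mins descending:
   miles  mins vehicle zone
0     71    90   truck    C
6     65    70   sedan    A
3     33    61   truck    D
1     40    48   truck    C
4     38    25   sedan    A
5     68    13   sedan    D
2     75     4   truck    F
filter rows where zone in ['A', 'F', 'D']:
   miles  mins vehicle zone
6     65    70   sedan    A
3     33    61   truck    D
4     38    25   sedan    A
5     68    13   sedan    D
2     75     4   truck    F
add column mins_plus_miles = t['mins'] + t['miles']:
   miles  mins vehicle zone  mins_plus_miles
6     65    70   sedan    A              135
3     33    61   truck    D               94
4     38    25   sedan    A               63
5     68    13   sedan    D               81
2     75     4   truck    F               79
drop duplicate zone (keep=last):
   miles  mins vehicle zone  mins_plus_miles
4     38    25   sedan    A               63
5     68    13   sedan    D               81
2     75     4   truck    F               79
The value at position 0, column 'mins_plus_miles' is 63.

63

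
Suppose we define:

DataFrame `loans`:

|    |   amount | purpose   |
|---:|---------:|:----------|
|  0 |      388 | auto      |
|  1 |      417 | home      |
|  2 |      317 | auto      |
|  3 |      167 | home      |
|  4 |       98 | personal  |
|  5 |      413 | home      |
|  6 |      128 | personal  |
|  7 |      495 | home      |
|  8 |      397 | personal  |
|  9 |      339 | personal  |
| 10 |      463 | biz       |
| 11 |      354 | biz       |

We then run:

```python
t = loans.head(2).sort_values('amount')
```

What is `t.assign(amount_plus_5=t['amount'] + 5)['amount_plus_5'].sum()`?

take first 2 rows:
   amount purpose
0     388    auto
1     417    home
sort by amount:
   amount purpose
0     388    auto
1     417    home
add column amount_plus_5 = t['amount'] + 5:
   amount purpose  amount_plus_5
0     388    auto            393
1     417    home            422
Reading off the sum of column 'amount_plus_5', we get 815.

815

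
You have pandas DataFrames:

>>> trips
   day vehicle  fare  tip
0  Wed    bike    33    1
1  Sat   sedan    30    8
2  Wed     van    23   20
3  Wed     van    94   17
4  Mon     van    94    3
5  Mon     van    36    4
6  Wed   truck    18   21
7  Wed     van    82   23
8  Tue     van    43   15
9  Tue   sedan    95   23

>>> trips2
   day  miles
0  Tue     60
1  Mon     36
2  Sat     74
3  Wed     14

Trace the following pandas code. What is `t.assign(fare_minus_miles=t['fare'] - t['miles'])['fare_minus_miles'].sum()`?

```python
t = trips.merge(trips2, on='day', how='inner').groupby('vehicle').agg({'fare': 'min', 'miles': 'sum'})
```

-232

merge on 'day' (how='inner') → 10 rows:
   day vehicle  fare  tip  miles
0  Wed    bike    33    1     14
1  Sat   sedan    30    8     74
2  Wed     van    23   20     14
3  Wed     van    94   17     14
4  Mon     van    94    3     36
5  Mon     van    36    4     36
6  Wed   truck    18   21     14
7  Wed     van    82   23     14
8  Tue     van    43   15     60
9  Tue   sedan    95   23     60
group by vehicle: min(fare), sum(miles):
         fare  miles
vehicle             
bike       33     14
sedan      30    134
truck      18     14
van        23    174
add column fare_minus_miles = t['fare'] - t['miles']:
         fare  miles  fare_minus_miles
vehicle                               
bike       33     14                19
sedan      30    134              -104
truck      18     14                 4
van        23    174              -151
Then the sum of column 'fare_minus_miles': -232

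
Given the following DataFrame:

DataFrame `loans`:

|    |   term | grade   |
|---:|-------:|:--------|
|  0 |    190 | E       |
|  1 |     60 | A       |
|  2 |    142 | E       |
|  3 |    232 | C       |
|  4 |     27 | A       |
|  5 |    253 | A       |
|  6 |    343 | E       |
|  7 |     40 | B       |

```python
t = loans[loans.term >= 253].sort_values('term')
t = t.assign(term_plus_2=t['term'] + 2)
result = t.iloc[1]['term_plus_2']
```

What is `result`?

345

filter rows where term >= 253:
   term grade
5   253     A
6   343     E
sort by term:
   term grade
5   253     A
6   343     E
add column term_plus_2 = t['term'] + 2:
   term grade  term_plus_2
5   253     A          255
6   343     E          345
Reading off the value at position 1, column 'term_plus_2', we get 345.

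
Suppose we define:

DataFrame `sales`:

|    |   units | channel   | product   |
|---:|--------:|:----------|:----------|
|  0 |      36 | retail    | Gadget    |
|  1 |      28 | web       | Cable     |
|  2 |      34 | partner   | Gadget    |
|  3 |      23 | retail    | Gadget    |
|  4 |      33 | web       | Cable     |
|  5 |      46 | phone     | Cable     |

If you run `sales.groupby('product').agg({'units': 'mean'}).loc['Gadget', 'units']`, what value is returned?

31.0

group by product, mean of units:
             units
product           
Cable    35.666667
Gadget   31.000000
Then the value at row 'Gadget', column 'units': 31.0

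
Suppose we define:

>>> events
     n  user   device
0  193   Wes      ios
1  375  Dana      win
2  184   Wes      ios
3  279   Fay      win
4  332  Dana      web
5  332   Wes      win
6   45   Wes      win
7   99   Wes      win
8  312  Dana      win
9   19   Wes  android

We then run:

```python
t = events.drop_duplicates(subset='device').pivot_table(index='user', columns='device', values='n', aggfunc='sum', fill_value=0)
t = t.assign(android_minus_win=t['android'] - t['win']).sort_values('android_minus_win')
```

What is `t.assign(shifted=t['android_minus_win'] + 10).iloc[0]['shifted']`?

drop duplicate device (keep=first):
     n  user   device
0  193   Wes      ios
1  375  Dana      win
4  332  Dana      web
9   19   Wes  android
pivot: rows=user, cols=device, sum(n):
device  android  ios  web  win
user                          
Dana          0    0  332  375
Wes          19  193    0    0
add column android_minus_win = t['android'] - t['win']:
device  android  ios  web  win  android_minus_win
user                                             
Dana          0    0  332  375               -375
Wes          19  193    0    0                 19
sort by android_minus_win:
device  android  ios  web  win  android_minus_win
user                                             
Dana          0    0  332  375               -375
Wes          19  193    0    0                 19
add column shifted = t['android_minus_win'] + 10:
device  android  ios  web  win  android_minus_win  shifted
user                                                      
Dana          0    0  332  375               -375     -365
Wes          19  193    0    0                 19       29
Finally, value at position 0, column 'shifted' = -365.

-365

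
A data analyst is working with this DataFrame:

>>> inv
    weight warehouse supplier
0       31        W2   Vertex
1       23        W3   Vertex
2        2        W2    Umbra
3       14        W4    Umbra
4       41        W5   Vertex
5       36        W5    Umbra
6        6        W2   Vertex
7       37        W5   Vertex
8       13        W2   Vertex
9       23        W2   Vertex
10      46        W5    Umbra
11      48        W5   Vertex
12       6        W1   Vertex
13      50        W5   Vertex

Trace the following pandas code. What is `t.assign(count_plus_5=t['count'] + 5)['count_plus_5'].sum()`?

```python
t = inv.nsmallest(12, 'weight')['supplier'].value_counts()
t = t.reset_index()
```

take 12 rows with smallest weight:
    weight warehouse supplier
2        2        W2    Umbra
6        6        W2   Vertex
12       6        W1   Vertex
8       13        W2   Vertex
3       14        W4    Umbra
1       23        W3   Vertex
9       23        W2   Vertex
0       31        W2   Vertex
5       36        W5    Umbra
7       37        W5   Vertex
4       41        W5   Vertex
10      46        W5    Umbra
value_counts of supplier:
supplier
Vertex    8
Umbra     4
Name: count, dtype: int64
reset_index():
  supplier  count
0   Vertex      8
1    Umbra      4
add column count_plus_5 = t['count'] + 5:
  supplier  count  count_plus_5
0   Vertex      8            13
1    Umbra      4             9
Finally, sum of column 'count_plus_5' = 22.

22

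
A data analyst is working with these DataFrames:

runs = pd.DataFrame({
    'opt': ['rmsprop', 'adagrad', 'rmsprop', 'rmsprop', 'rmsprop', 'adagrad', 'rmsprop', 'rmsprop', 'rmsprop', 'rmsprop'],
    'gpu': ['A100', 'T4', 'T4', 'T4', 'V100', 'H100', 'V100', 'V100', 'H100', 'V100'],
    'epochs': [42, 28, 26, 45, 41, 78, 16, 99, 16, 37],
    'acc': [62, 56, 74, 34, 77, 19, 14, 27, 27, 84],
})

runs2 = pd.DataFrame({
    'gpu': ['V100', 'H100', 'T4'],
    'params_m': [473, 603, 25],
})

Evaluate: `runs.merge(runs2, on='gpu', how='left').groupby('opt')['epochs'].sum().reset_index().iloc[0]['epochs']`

merge on 'gpu' (how='left') → 10 rows:
       opt   gpu  epochs  acc  params_m
0  rmsprop  A100      42   62       NaN
1  adagrad    T4      28   56      25.0
2  rmsprop    T4      26   74      25.0
3  rmsprop    T4      45   34      25.0
4  rmsprop  V100      41   77     473.0
5  adagrad  H100      78   19     603.0
6  rmsprop  V100      16   14     473.0
7  rmsprop  V100      99   27     473.0
8  rmsprop  H100      16   27     603.0
9  rmsprop  V100      37   84     473.0
group by opt, sum of epochs:
opt
adagrad    106
rmsprop    322
Name: epochs, dtype: int64
reset_index():
       opt  epochs
0  adagrad     106
1  rmsprop     322

106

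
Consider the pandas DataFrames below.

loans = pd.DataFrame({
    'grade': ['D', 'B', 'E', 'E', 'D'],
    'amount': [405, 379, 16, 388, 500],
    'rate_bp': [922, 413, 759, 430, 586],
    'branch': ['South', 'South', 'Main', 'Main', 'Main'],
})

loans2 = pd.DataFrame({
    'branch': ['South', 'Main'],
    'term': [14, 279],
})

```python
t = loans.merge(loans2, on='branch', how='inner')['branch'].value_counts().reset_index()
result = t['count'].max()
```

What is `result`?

3

merge on 'branch' (how='inner') → 5 rows:
  grade  amount  rate_bp branch  term
0     D     405      922  South    14
1     B     379      413  South    14
2     E      16      759   Main   279
3     E     388      430   Main   279
4     D     500      586   Main   279
value_counts of branch:
branch
Main     3
South    2
Name: count, dtype: int64
reset_index():
  branch  count
0   Main      3
1  South      2
max of column 'count' → 3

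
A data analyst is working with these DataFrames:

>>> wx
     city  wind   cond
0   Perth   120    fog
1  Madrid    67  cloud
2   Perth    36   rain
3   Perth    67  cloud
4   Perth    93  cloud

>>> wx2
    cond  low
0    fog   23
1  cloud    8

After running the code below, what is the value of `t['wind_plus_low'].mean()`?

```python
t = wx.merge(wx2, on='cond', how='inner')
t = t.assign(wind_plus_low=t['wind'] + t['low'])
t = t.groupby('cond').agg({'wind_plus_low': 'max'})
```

merge on 'cond' (how='inner') → 4 rows:
     city  wind   cond  low
0   Perth   120    fog   23
1  Madrid    67  cloud    8
2   Perth    67  cloud    8
3   Perth    93  cloud    8
add column wind_plus_low = t['wind'] + t['low']:
     city  wind   cond  low  wind_plus_low
0   Perth   120    fog   23            143
1  Madrid    67  cloud    8             75
2   Perth    67  cloud    8             75
3   Perth    93  cloud    8            101
group by cond, max of wind_plus_low:
       wind_plus_low
cond                
cloud            101
fog              143
The mean of column 'wind_plus_low' is 122.0.

122.0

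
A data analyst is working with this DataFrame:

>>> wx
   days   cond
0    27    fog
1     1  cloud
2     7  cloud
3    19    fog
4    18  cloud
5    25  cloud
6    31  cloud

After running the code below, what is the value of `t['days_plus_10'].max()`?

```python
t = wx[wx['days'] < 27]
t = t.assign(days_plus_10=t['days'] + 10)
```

filter rows where days < 27:
   days   cond
1     1  cloud
2     7  cloud
3    19    fog
4    18  cloud
5    25  cloud
add column days_plus_10 = t['days'] + 10:
   days   cond  days_plus_10
1     1  cloud            11
2     7  cloud            17
3    19    fog            29
4    18  cloud            28
5    25  cloud            35
max of column 'days_plus_10' → 35

35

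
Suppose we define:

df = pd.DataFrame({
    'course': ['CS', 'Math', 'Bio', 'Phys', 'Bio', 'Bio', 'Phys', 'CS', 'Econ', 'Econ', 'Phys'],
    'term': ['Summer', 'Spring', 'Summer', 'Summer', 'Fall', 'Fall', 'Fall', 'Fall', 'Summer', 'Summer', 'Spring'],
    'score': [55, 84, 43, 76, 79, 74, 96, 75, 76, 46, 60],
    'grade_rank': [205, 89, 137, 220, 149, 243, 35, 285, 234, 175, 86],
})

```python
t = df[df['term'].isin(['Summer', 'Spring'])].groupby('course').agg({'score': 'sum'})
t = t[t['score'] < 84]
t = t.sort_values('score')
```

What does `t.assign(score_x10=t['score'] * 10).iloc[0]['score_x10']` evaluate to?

430

filter rows where term in ['Summer', 'Spring']:
   course    term  score  grade_rank
0      CS  Summer     55         205
1    Math  Spring     84          89
2     Bio  Summer     43         137
3    Phys  Summer     76         220
8    Econ  Summer     76         234
9    Econ  Summer     46         175
10   Phys  Spring     60          86
group by course, sum of score:
        score
course       
Bio        43
CS         55
Econ      122
Math       84
Phys      136
filter rows where score < 84:
        score
course       
Bio        43
CS         55
sort by score:
        score
course       
Bio        43
CS         55
add column score_x10 = t['score'] * 10:
        score  score_x10
course                  
Bio        43        430
CS         55        550
Reading off the value at position 0, column 'score_x10', we get 430.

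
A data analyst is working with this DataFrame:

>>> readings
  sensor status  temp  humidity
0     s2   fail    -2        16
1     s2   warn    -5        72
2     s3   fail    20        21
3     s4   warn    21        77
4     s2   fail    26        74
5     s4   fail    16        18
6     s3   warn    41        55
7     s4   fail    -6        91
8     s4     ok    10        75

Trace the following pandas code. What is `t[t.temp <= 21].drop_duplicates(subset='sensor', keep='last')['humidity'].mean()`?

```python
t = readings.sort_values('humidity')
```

61.3333333333

sort by humidity:
  sensor status  temp  humidity
0     s2   fail    -2        16
5     s4   fail    16        18
2     s3   fail    20        21
6     s3   warn    41        55
1     s2   warn    -5        72
4     s2   fail    26        74
8     s4     ok    10        75
3     s4   warn    21        77
7     s4   fail    -6        91
filter rows where temp <= 21:
  sensor status  temp  humidity
0     s2   fail    -2        16
5     s4   fail    16        18
2     s3   fail    20        21
1     s2   warn    -5        72
8     s4     ok    10        75
3     s4   warn    21        77
7     s4   fail    -6        91
drop duplicate sensor (keep=last):
  sensor status  temp  humidity
2     s3   fail    20        21
1     s2   warn    -5        72
7     s4   fail    -6        91
The mean of column 'humidity' is 61.3333333333.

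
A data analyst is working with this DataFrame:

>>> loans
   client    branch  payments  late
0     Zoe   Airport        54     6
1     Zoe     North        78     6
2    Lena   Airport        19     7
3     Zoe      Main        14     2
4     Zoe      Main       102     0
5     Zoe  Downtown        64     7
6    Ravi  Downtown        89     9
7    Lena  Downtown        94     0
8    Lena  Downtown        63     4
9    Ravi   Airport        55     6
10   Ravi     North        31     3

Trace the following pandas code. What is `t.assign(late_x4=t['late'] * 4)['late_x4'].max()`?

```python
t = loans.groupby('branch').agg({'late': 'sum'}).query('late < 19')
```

group by branch, sum of late:
          late
branch        
Airport     19
Downtown    20
Main         2
North        9
filter rows where late < 19:
        late
branch      
Main       2
North      9
add column late_x4 = t['late'] * 4:
        late  late_x4
branch               
Main       2        8
North      9       36
Finally, max of column 'late_x4' = 36.

36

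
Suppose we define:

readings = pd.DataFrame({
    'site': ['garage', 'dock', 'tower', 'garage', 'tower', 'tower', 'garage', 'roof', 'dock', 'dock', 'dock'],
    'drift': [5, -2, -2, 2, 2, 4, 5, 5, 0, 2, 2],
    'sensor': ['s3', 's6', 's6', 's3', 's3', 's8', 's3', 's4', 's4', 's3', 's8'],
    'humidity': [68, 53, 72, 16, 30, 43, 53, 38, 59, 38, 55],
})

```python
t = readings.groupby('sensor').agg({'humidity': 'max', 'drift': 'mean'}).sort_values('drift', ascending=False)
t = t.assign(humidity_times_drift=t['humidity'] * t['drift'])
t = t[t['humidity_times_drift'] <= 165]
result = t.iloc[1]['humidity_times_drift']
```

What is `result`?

147.5

group by sensor: max(humidity), mean(drift):
        humidity  drift
sensor                 
s3            68    3.2
s4            59    2.5
s6            72   -2.0
s8            55    3.0
sort by drift descending:
        humidity  drift
sensor                 
s3            68    3.2
s8            55    3.0
s4            59    2.5
s6            72   -2.0
add column humidity_times_drift = t['humidity'] * t['drift']:
        humidity  drift  humidity_times_drift
sensor                                       
s3            68    3.2                 217.6
s8            55    3.0                 165.0
s4            59    2.5                 147.5
s6            72   -2.0                -144.0
filter rows where humidity_times_drift <= 165:
        humidity  drift  humidity_times_drift
sensor                                       
s8            55    3.0                 165.0
s4            59    2.5                 147.5
s6            72   -2.0                -144.0
Finally, value at position 1, column 'humidity_times_drift' = 147.5.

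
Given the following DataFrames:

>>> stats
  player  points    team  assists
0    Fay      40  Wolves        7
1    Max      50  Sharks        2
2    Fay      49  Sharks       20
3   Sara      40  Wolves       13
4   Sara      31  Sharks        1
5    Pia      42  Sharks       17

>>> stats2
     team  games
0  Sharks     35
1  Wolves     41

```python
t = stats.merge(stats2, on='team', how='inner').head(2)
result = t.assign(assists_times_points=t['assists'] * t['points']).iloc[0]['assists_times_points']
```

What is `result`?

280

merge on 'team' (how='inner') → 6 rows:
  player  points    team  assists  games
0    Fay      40  Wolves        7     41
1    Max      50  Sharks        2     35
2    Fay      49  Sharks       20     35
3   Sara      40  Wolves       13     41
4   Sara      31  Sharks        1     35
5    Pia      42  Sharks       17     35
take first 2 rows:
  player  points    team  assists  games
0    Fay      40  Wolves        7     41
1    Max      50  Sharks        2     35
add column assists_times_points = t['assists'] * t['points']:
  player  points    team  assists  games  assists_times_points
0    Fay      40  Wolves        7     41                   280
1    Max      50  Sharks        2     35                   100
Then the value at position 0, column 'assists_times_points': 280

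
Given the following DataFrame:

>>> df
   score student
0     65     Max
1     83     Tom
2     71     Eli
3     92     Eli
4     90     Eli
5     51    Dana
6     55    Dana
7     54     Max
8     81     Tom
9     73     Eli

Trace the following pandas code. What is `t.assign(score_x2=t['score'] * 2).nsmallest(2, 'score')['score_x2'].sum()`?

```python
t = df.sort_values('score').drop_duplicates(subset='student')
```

210

sort by score:
   score student
5     51    Dana
7     54     Max
6     55    Dana
0     65     Max
2     71     Eli
9     73     Eli
8     81     Tom
1     83     Tom
4     90     Eli
3     92     Eli
drop duplicate student (keep=first):
   score student
5     51    Dana
7     54     Max
2     71     Eli
8     81     Tom
add column score_x2 = t['score'] * 2:
   score student  score_x2
5     51    Dana       102
7     54     Max       108
2     71     Eli       142
8     81     Tom       162
take 2 rows with smallest score:
   score student  score_x2
5     51    Dana       102
7     54     Max       108
Then the sum of column 'score_x2': 210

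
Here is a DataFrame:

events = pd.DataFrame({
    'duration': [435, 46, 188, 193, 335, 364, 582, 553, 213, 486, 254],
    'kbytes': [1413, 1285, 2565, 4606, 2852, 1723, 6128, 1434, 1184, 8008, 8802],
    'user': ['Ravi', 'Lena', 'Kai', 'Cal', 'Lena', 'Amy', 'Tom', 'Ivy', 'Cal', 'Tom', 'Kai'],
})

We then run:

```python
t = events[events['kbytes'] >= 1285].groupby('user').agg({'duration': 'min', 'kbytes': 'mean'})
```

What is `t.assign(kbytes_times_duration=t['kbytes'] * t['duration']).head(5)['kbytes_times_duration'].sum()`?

filter rows where kbytes >= 1285:
    duration  kbytes  user
0        435    1413  Ravi
1         46    1285  Lena
2        188    2565   Kai
3        193    4606   Cal
4        335    2852  Lena
5        364    1723   Amy
6        582    6128   Tom
7        553    1434   Ivy
9        486    8008   Tom
10       254    8802   Kai
group by user: min(duration), mean(kbytes):
      duration  kbytes
user                  
Amy        364  1723.0
Cal        193  4606.0
Ivy        553  1434.0
Kai        188  5683.5
Lena        46  2068.5
Ravi       435  1413.0
Tom        486  7068.0
add column kbytes_times_duration = t['kbytes'] * t['duration']:
      duration  kbytes  kbytes_times_duration
user                                         
Amy        364  1723.0               627172.0
Cal        193  4606.0               888958.0
Ivy        553  1434.0               793002.0
Kai        188  5683.5              1068498.0
Lena        46  2068.5                95151.0
Ravi       435  1413.0               614655.0
Tom        486  7068.0              3435048.0
take first 5 rows:
      duration  kbytes  kbytes_times_duration
user                                         
Amy        364  1723.0               627172.0
Cal        193  4606.0               888958.0
Ivy        553  1434.0               793002.0
Kai        188  5683.5              1068498.0
Lena        46  2068.5                95151.0

3472781.0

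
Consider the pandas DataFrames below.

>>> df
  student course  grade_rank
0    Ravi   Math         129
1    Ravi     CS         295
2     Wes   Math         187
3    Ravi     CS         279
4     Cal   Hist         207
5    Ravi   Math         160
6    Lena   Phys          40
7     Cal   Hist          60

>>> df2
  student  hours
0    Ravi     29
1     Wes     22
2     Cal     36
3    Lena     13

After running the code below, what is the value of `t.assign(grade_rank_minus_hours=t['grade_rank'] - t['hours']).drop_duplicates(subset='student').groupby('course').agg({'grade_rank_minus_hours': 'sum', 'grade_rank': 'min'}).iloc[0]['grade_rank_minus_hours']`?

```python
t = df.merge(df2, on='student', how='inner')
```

merge on 'student' (how='inner') → 8 rows:
  student course  grade_rank  hours
0    Ravi   Math         129     29
1    Ravi     CS         295     29
2     Wes   Math         187     22
3    Ravi     CS         279     29
4     Cal   Hist         207     36
5    Ravi   Math         160     29
6    Lena   Phys          40     13
7     Cal   Hist          60     36
add column grade_rank_minus_hours = t['grade_rank'] - t['hours']:
  student course  grade_rank  hours  grade_rank_minus_hours
0    Ravi   Math         129     29                     100
1    Ravi     CS         295     29                     266
2     Wes   Math         187     22                     165
3    Ravi     CS         279     29                     250
4     Cal   Hist         207     36                     171
5    Ravi   Math         160     29                     131
6    Lena   Phys          40     13                      27
7     Cal   Hist          60     36                      24
drop duplicate student (keep=first):
  student course  grade_rank  hours  grade_rank_minus_hours
0    Ravi   Math         129     29                     100
2     Wes   Math         187     22                     165
4     Cal   Hist         207     36                     171
6    Lena   Phys          40     13                      27
group by course: sum(grade_rank_minus_hours), min(grade_rank):
        grade_rank_minus_hours  grade_rank
course                                    
Hist                       171         207
Math                       265         129
Phys                        27          40

171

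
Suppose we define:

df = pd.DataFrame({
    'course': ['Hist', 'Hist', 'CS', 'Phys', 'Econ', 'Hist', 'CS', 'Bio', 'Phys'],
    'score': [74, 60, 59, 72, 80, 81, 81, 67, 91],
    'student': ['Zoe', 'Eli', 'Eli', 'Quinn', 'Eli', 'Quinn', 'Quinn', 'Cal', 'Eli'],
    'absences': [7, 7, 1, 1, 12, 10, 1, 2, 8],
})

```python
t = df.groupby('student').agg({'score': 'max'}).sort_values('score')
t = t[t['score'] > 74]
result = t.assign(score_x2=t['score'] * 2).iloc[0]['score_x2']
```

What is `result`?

162

group by student, max of score:
         score
student       
Cal         67
Eli         91
Quinn       81
Zoe         74
sort by score:
         score
student       
Cal         67
Zoe         74
Quinn       81
Eli         91
filter rows where score > 74:
         score
student       
Quinn       81
Eli         91
add column score_x2 = t['score'] * 2:
         score  score_x2
student                 
Quinn       81       162
Eli         91       182
Hence 162.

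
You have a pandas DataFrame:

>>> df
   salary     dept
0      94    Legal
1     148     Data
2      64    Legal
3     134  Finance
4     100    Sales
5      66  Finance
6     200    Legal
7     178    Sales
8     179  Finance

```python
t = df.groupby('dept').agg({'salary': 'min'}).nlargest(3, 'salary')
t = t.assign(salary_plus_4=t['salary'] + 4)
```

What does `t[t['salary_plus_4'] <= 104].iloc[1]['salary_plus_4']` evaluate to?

70

group by dept, min of salary:
         salary
dept           
Data        148
Finance      66
Legal        64
Sales       100
take 3 rows with largest salary:
         salary
dept           
Data        148
Sales       100
Finance      66
add column salary_plus_4 = t['salary'] + 4:
         salary  salary_plus_4
dept                          
Data        148            152
Sales       100            104
Finance      66             70
filter rows where salary_plus_4 <= 104:
         salary  salary_plus_4
dept                          
Sales       100            104
Finance      66             70
Reading off the value at position 1, column 'salary_plus_4', we get 70.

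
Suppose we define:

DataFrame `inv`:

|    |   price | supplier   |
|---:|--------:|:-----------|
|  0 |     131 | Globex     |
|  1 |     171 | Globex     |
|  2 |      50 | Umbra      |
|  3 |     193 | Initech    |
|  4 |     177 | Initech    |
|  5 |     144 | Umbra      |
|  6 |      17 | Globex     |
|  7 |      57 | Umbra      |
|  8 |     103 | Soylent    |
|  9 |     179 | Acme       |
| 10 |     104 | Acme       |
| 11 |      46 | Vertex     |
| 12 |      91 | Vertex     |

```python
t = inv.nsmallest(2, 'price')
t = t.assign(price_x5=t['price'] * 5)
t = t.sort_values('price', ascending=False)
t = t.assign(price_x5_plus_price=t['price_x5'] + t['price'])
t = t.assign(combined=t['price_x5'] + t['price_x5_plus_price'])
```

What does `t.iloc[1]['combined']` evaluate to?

187

take 2 rows with smallest price:
    price supplier
6      17   Globex
11     46   Vertex
add column price_x5 = t['price'] * 5:
    price supplier  price_x5
6      17   Globex        85
11     46   Vertex       230
sort by price descending:
    price supplier  price_x5
11     46   Vertex       230
6      17   Globex        85
add column price_x5_plus_price = t['price_x5'] + t['price']:
    price supplier  price_x5  price_x5_plus_price
11     46   Vertex       230                  276
6      17   Globex        85                  102
add column combined = t['price_x5'] + t['price_x5_plus_price']:
    price supplier  price_x5  price_x5_plus_price  combined
11     46   Vertex       230                  276       506
6      17   Globex        85                  102       187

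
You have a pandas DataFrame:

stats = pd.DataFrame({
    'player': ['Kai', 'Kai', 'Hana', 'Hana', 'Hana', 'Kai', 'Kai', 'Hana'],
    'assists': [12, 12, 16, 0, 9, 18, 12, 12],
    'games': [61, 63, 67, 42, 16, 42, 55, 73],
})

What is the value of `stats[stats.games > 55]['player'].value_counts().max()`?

filter rows where games > 55:
  player  assists  games
0    Kai       12     61
1    Kai       12     63
2   Hana       16     67
7   Hana       12     73
value_counts of player:
player
Kai     2
Hana    2
Name: count, dtype: int64
So max() = 2.

2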